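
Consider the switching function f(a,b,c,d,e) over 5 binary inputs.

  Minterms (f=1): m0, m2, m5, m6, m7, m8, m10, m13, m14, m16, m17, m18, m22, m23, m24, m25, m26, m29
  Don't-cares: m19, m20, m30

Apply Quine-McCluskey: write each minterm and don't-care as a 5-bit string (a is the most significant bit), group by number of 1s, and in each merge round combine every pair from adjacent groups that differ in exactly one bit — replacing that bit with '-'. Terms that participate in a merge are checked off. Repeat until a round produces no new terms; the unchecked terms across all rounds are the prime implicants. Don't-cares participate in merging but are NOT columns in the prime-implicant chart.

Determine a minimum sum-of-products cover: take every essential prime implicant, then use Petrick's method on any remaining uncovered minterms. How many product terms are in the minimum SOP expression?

6

Round 0: 00000✓ 00010✓ 00101✓ 00110✓ 00111✓ 01000✓ 01010✓ 01101✓ 01110✓ 10000✓ 10001✓ 10010✓ 10011✓ 10100✓ 10110✓ 10111✓ 11000✓ 11001✓ 11010✓ 11101✓ 11110✓
Round 1: -0000✓ -0010✓ -0110✓ -0111✓ -1000✓ -1010✓ -1101 -1110✓ 0-000✓ 0-010✓ 0-101 0-110✓ 00-10✓ 000-0✓ 001-1 0011-✓ 01-10✓ 010-0✓ 1-000✓ 1-001✓ 1-010✓ 1-110✓ 10-00✓ 10-10✓ 10-11✓ 100-0✓ 100-1✓ 1000-✓ 1001-✓ 101-0✓ 1011-✓ 11-01 11-10✓ 110-0✓ 1100-✓
Round 2: --000✓ --010✓ --110✓ -0-10✓ -00-0✓ -011- -1-10✓ -10-0✓ 0--10✓ 0-0-0✓ 1--10✓ 1-0-0✓ 1-00- 10--0 10-1- 100--
Round 3: ---10 --0-0
PIs = {---10, --0-0, -011-, -1101, 0-101, 001-1, 1-00-, 10--0, 10-1-, 100--, 11-01}
Coverage chart:
  m0: --0-0 ←essential
  m2: ---10,--0-0
  m5: 0-101,001-1
  m6: ---10,-011-
  m7: -011-,001-1
  m8: --0-0 ←essential
  m10: ---10,--0-0
  m13: -1101,0-101
  m14: ---10 ←essential
  m16: --0-0,1-00-,10--0,100--
  m17: 1-00-,100--
  m18: ---10,--0-0,10--0,10-1-,100--
  m22: ---10,-011-,10--0,10-1-
  m23: -011-,10-1-
  m24: --0-0,1-00-
  m25: 1-00-,11-01
  m26: ---10,--0-0
  m29: -1101,11-01
Essential: ---10, --0-0
Petrick residual → -011-, -1101, 0-101, 1-00-
Min cover (6 terms): de' + c'e' + b'cd + bcd'e + a'cd'e + ac'd'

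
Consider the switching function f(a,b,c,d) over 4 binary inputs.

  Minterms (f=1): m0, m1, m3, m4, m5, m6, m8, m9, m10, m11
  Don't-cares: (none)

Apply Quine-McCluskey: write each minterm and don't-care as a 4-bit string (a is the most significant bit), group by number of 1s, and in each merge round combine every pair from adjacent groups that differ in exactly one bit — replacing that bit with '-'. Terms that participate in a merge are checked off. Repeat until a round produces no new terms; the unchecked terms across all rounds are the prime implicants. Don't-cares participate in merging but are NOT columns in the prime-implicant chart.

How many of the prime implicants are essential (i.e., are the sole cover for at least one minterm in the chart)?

Round 0: 0000✓ 0001✓ 0011✓ 0100✓ 0101✓ 0110✓ 1000✓ 1001✓ 1010✓ 1011✓
Round 1: -000✓ -001✓ -011✓ 0-00✓ 0-01✓ 00-1✓ 000-✓ 01-0 010-✓ 10-0✓ 10-1✓ 100-✓ 101-✓
Round 2: -0-1 -00- 0-0- 10--
PIs = {-0-1, -00-, 0-0-, 01-0, 10--}
Coverage chart:
  m0: -00-,0-0-
  m1: -0-1,-00-,0-0-
  m3: -0-1 ←essential
  m4: 0-0-,01-0
  m5: 0-0- ←essential
  m6: 01-0 ←essential
  m8: -00-,10--
  m9: -0-1,-00-,10--
  m10: 10-- ←essential
  m11: -0-1,10--
Essential: -0-1, 0-0-, 01-0, 10--

4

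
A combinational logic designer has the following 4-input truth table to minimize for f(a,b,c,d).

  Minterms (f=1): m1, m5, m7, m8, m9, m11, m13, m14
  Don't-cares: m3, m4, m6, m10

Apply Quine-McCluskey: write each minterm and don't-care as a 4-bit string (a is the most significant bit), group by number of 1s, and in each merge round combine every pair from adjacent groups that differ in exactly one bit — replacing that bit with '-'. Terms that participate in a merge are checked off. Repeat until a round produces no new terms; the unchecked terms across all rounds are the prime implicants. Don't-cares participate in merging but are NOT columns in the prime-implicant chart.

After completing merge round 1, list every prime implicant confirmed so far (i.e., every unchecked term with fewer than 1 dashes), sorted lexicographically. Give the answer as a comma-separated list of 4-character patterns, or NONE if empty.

NONE

Round 0: 0001✓ 0011✓ 0100✓ 0101✓ 0110✓ 0111✓ 1000✓ 1001✓ 1010✓ 1011✓ 1101✓ 1110✓
Round 1: -001✓ -011✓ -101✓ -110 0-01✓ 0-11✓ 00-1✓ 01-0✓ 01-1✓ 010-✓ 011-✓ 1-01✓ 1-10 10-0✓ 10-1✓ 100-✓ 101-✓
Round 2: --01 -0-1 0--1 01-- 10--
PIs = {--01, -0-1, -110, 0--1, 01--, 1-10, 10--}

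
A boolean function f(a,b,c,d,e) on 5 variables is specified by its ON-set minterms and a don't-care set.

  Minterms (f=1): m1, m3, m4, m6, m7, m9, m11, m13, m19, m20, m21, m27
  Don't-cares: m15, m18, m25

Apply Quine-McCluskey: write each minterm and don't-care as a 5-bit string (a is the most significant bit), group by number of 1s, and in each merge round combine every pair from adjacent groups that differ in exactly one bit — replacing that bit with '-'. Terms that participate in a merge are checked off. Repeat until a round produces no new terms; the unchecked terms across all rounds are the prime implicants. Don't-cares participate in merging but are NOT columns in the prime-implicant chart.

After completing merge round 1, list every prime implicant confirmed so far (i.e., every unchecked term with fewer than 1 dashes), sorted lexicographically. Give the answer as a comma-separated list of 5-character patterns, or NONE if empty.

Round 0: 00001✓ 00011✓ 00100✓ 00110✓ 00111✓ 01001✓ 01011✓ 01101✓ 01111✓ 10010✓ 10011✓ 10100✓ 10101✓ 11001✓ 11011✓
Round 1: -0011✓ -0100 -1001✓ -1011✓ 0-001✓ 0-011✓ 0-111✓ 00-11✓ 000-1✓ 001-0 0011- 01-01✓ 01-11✓ 010-1✓ 011-1✓ 1-011✓ 1001- 1010- 110-1✓
Round 2: --011 -10-1 0--11 0-0-1 01--1
PIs = {--011, -0100, -10-1, 0--11, 0-0-1, 001-0, 0011-, 01--1, 1001-, 1010-}

NONE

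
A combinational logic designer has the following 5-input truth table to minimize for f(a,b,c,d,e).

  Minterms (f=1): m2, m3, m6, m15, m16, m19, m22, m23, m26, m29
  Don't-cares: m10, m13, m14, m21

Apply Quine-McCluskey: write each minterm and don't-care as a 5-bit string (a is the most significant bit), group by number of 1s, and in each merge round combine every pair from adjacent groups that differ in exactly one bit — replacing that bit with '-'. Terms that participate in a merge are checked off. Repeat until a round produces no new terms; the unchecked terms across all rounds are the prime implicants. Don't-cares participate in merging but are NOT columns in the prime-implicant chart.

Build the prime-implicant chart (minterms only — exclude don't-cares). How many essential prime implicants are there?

Round 0: 00010✓ 00011✓ 00110✓ 01010✓ 01101✓ 01110✓ 01111✓ 10000 10011✓ 10101✓ 10110✓ 10111✓ 11010✓ 11101✓
Round 1: -0011 -0110 -1010 -1101 0-010✓ 0-110✓ 00-10✓ 0001- 01-10✓ 011-1 0111- 1-101 10-11 101-1 1011-
Round 2: 0--10
PIs = {-0011, -0110, -1010, -1101, 0--10, 0001-, 011-1, 0111-, 1-101, 10-11, 10000, 101-1, 1011-}
Coverage chart:
  m2: 0--10,0001-
  m3: -0011,0001-
  m6: -0110,0--10
  m15: 011-1,0111-
  m16: 10000 ←essential
  m19: -0011,10-11
  m22: -0110,1011-
  m23: 10-11,101-1,1011-
  m26: -1010 ←essential
  m29: -1101,1-101
Essential: -1010, 10000

2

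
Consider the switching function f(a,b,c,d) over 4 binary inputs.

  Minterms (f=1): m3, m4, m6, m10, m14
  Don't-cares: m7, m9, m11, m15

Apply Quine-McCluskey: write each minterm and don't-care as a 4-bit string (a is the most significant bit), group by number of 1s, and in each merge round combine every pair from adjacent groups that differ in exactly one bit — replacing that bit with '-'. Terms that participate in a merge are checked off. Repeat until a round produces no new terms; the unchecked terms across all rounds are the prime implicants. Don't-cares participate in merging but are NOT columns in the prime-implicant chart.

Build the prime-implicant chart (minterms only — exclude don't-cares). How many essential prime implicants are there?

3

Round 0: 0011✓ 0100✓ 0110✓ 0111✓ 1001✓ 1010✓ 1011✓ 1110✓ 1111✓
Round 1: -011✓ -110✓ -111✓ 0-11✓ 01-0 011-✓ 1-10✓ 1-11✓ 10-1 101-✓ 111-✓
Round 2: --11 -11- 1-1-
PIs = {--11, -11-, 01-0, 1-1-, 10-1}
Coverage chart:
  m3: --11 ←essential
  m4: 01-0 ←essential
  m6: -11-,01-0
  m10: 1-1- ←essential
  m14: -11-,1-1-
Essential: --11, 01-0, 1-1-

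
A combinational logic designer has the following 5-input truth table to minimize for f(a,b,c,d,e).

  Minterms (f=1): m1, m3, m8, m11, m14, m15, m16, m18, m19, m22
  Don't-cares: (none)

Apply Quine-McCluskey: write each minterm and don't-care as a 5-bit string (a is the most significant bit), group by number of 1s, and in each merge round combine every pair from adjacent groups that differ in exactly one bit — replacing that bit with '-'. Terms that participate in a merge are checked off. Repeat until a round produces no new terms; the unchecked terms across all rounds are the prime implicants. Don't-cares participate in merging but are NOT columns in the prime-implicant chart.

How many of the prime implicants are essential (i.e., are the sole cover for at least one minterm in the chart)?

5

Round 0: 00001✓ 00011✓ 01000 01011✓ 01110✓ 01111✓ 10000✓ 10010✓ 10011✓ 10110✓
Round 1: -0011 0-011 000-1 01-11 0111- 10-10 100-0 1001-
PIs = {-0011, 0-011, 000-1, 01-11, 01000, 0111-, 10-10, 100-0, 1001-}
Coverage chart:
  m1: 000-1 ←essential
  m3: -0011,0-011,000-1
  m8: 01000 ←essential
  m11: 0-011,01-11
  m14: 0111- ←essential
  m15: 01-11,0111-
  m16: 100-0 ←essential
  m18: 10-10,100-0,1001-
  m19: -0011,1001-
  m22: 10-10 ←essential
Essential: 000-1, 01000, 0111-, 10-10, 100-0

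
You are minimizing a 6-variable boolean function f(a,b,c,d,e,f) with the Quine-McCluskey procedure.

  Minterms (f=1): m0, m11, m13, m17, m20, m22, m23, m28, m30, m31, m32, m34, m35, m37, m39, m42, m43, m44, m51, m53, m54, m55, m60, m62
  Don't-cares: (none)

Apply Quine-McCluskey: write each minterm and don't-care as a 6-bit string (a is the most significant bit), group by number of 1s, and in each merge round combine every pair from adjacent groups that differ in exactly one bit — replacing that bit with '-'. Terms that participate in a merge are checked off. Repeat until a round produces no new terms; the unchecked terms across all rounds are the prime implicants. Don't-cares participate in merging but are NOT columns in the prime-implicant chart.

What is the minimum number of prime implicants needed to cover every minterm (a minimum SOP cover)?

11

[col 0] 000000*, 001011*, 001101, 010001, 010100*, 010110*, 010111*, 011100*, 011110*, 011111*, 100000*, 100010*, 100011*, 100101*, 100111*, 101010*, 101011*, 101100*, 110011*, 110101*, 110110*, 110111*, 111100*, 111110*
[col 1] -00000, -01011, -10110*, -10111*, -11100*, -11110*, 01-100*, 01-110*, 01-111*, 0101-0*, 01011-*, 0111-0*, 01111-*, 1-0011*, 1-0101*, 1-0111*, 1-1100, 10-010*, 10-011*, 100-11*, 1000-0, 10001-*, 1001-1*, 10101-*, 11-110*, 110-11*, 1101-1*, 11011-*, 1111-0*
[col 2] -1-110, -1011-, -111-0, 01-1-0, 01-11-, 1-0-11, 1-01-1, 10-01-
Prime implicants: -00000, -01011, -1-110, -1011-, -111-0, 001101, 01-1-0, 01-11-, 010001, 1-0-11, 1-01-1, 1-1100, 10-01-, 1000-0
PI chart (minterm → PIs covering it):
  0 | -00000  (sole → essential)
  11 | -01011  (sole → essential)
  13 | 001101  (sole → essential)
  17 | 010001  (sole → essential)
  20 | 01-1-0  (sole → essential)
  22 | -1-110,-1011-,01-1-0,01-11-
  23 | -1011-,01-11-
  28 | -111-0,01-1-0
  30 | -1-110,-111-0,01-1-0,01-11-
  31 | 01-11-  (sole → essential)
  32 | -00000,1000-0
  34 | 10-01-,1000-0
  35 | 1-0-11,10-01-
  37 | 1-01-1  (sole → essential)
  39 | 1-0-11,1-01-1
  42 | 10-01-  (sole → essential)
  43 | -01011,10-01-
  44 | 1-1100  (sole → essential)
  51 | 1-0-11  (sole → essential)
  53 | 1-01-1  (sole → essential)
  54 | -1-110,-1011-
  55 | -1011-,1-0-11,1-01-1
  60 | -111-0,1-1100
  62 | -1-110,-111-0
Essential prime implicants: -00000, -01011, 001101, 01-1-0, 01-11-, 010001, 1-0-11, 1-01-1, 1-1100, 10-01-
Petrick residual → -1-110
Minimum SOP uses 11 PIs: b'c'd'e'f' + b'cd'ef + bdef' + a'b'cde'f + a'bdf' + a'bde + a'bc'd'e'f + ac'ef + ac'df + acde'f' + ab'd'e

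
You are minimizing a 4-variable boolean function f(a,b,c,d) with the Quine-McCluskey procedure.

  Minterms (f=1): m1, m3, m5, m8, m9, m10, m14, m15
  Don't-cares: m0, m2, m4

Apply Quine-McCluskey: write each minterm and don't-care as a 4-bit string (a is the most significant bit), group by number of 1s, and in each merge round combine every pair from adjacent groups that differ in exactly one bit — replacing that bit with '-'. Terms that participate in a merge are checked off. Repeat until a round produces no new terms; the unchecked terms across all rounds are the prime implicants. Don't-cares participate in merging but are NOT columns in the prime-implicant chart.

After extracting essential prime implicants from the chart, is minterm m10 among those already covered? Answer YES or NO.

Round 0: 0000✓ 0001✓ 0010✓ 0011✓ 0100✓ 0101✓ 1000✓ 1001✓ 1010✓ 1110✓ 1111✓
Round 1: -000✓ -001✓ -010✓ 0-00✓ 0-01✓ 00-0✓ 00-1✓ 000-✓ 001-✓ 010-✓ 1-10 10-0✓ 100-✓ 111-
Round 2: -0-0 -00- 0-0- 00--
PIs = {-0-0, -00-, 0-0-, 00--, 1-10, 111-}
Coverage chart:
  m1: -00-,0-0-,00--
  m3: 00-- ←essential
  m5: 0-0- ←essential
  m8: -0-0,-00-
  m9: -00- ←essential
  m10: -0-0,1-10
  m14: 1-10,111-
  m15: 111- ←essential
Essential: -00-, 0-0-, 00--, 111-

NO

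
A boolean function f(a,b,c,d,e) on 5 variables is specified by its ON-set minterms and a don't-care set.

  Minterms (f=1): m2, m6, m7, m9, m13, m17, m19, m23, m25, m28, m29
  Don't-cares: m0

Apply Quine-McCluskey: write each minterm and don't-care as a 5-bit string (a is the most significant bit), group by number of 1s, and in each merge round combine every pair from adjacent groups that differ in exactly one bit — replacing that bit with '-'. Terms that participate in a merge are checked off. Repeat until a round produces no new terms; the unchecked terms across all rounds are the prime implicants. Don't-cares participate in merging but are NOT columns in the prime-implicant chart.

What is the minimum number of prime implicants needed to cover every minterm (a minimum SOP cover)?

[col 0] 00000*, 00010*, 00110*, 00111*, 01001*, 01101*, 10001*, 10011*, 10111*, 11001*, 11100*, 11101*
[col 1] -0111, -1001*, -1101*, 00-10, 000-0, 0011-, 01-01*, 1-001, 10-11, 100-1, 11-01*, 1110-
[col 2] -1-01
Prime implicants: -0111, -1-01, 00-10, 000-0, 0011-, 1-001, 10-11, 100-1, 1110-
PI chart (minterm → PIs covering it):
  2 | 00-10,000-0
  6 | 00-10,0011-
  7 | -0111,0011-
  9 | -1-01  (sole → essential)
  13 | -1-01  (sole → essential)
  17 | 1-001,100-1
  19 | 10-11,100-1
  23 | -0111,10-11
  25 | -1-01,1-001
  28 | 1110-  (sole → essential)
  29 | -1-01,1110-
Essential prime implicants: -1-01, 1110-
Petrick residual → -0111, 00-10, 100-1
Minimum SOP uses 5 PIs: b'cde + bd'e + a'b'de' + ab'c'e + abcd'

5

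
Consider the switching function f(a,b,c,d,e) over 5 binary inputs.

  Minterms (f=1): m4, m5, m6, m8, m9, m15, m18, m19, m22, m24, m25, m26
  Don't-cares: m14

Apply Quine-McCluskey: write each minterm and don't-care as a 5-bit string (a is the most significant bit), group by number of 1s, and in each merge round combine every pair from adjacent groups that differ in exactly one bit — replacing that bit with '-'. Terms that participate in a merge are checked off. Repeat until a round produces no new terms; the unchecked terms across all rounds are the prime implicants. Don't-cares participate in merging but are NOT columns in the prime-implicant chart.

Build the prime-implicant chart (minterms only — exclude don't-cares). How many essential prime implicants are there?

4

[col 0] 00100*, 00101*, 00110*, 01000*, 01001*, 01110*, 01111*, 10010*, 10011*, 10110*, 11000*, 11001*, 11010*
[col 1] -0110, -1000*, -1001*, 0-110, 001-0, 0010-, 0100-*, 0111-, 1-010, 10-10, 1001-, 110-0, 1100-*
[col 2] -100-
Prime implicants: -0110, -100-, 0-110, 001-0, 0010-, 0111-, 1-010, 10-10, 1001-, 110-0
PI chart (minterm → PIs covering it):
  4 | 001-0,0010-
  5 | 0010-  (sole → essential)
  6 | -0110,0-110,001-0
  8 | -100-  (sole → essential)
  9 | -100-  (sole → essential)
  15 | 0111-  (sole → essential)
  18 | 1-010,10-10,1001-
  19 | 1001-  (sole → essential)
  22 | -0110,10-10
  24 | -100-,110-0
  25 | -100-  (sole → essential)
  26 | 1-010,110-0
Essential prime implicants: -100-, 0010-, 0111-, 1001-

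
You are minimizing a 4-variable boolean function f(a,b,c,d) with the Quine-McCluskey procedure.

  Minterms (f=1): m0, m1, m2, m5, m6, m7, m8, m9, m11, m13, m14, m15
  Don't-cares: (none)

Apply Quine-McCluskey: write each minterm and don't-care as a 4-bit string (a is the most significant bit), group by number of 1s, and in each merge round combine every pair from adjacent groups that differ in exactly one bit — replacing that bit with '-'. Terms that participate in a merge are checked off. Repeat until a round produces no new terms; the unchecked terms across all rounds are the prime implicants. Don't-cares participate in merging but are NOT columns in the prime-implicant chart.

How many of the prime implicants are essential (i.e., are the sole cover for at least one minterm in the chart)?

3

Round 0: 0000✓ 0001✓ 0010✓ 0101✓ 0110✓ 0111✓ 1000✓ 1001✓ 1011✓ 1101✓ 1110✓ 1111✓
Round 1: -000✓ -001✓ -101✓ -110✓ -111✓ 0-01✓ 0-10 00-0 000-✓ 01-1✓ 011-✓ 1-01✓ 1-11✓ 10-1✓ 100-✓ 11-1✓ 111-✓
Round 2: --01 -00- -1-1 -11- 1--1
PIs = {--01, -00-, -1-1, -11-, 0-10, 00-0, 1--1}
Coverage chart:
  m0: -00-,00-0
  m1: --01,-00-
  m2: 0-10,00-0
  m5: --01,-1-1
  m6: -11-,0-10
  m7: -1-1,-11-
  m8: -00- ←essential
  m9: --01,-00-,1--1
  m11: 1--1 ←essential
  m13: --01,-1-1,1--1
  m14: -11- ←essential
  m15: -1-1,-11-,1--1
Essential: -00-, -11-, 1--1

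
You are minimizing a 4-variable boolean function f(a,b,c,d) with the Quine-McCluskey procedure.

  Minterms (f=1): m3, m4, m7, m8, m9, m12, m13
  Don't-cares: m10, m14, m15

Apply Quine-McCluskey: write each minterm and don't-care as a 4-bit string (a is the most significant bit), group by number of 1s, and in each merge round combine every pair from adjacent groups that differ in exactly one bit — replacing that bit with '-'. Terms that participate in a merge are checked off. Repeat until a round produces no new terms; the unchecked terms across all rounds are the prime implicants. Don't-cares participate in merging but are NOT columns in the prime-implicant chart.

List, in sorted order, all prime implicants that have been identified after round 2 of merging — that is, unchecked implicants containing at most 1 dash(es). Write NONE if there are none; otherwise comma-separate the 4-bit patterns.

Round 0: 0011✓ 0100✓ 0111✓ 1000✓ 1001✓ 1010✓ 1100✓ 1101✓ 1110✓ 1111✓
Round 1: -100 -111 0-11 1-00✓ 1-01✓ 1-10✓ 10-0✓ 100-✓ 11-0✓ 11-1✓ 110-✓ 111-✓
Round 2: 1--0 1-0- 11--
PIs = {-100, -111, 0-11, 1--0, 1-0-, 11--}

-100, -111, 0-11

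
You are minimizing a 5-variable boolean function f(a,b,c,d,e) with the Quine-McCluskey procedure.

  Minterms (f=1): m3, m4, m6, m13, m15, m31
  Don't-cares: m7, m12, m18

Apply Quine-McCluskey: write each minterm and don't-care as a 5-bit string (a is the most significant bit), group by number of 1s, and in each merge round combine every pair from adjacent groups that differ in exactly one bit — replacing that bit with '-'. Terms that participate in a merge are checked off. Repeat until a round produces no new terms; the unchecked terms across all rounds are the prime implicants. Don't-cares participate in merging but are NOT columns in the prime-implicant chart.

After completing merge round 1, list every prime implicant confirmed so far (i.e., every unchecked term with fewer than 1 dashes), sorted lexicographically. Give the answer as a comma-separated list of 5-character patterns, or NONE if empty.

Round 0: 00011✓ 00100✓ 00110✓ 00111✓ 01100✓ 01101✓ 01111✓ 10010 11111✓
Round 1: -1111 0-100 0-111 00-11 001-0 0011- 011-1 0110-
PIs = {-1111, 0-100, 0-111, 00-11, 001-0, 0011-, 011-1, 0110-, 10010}

10010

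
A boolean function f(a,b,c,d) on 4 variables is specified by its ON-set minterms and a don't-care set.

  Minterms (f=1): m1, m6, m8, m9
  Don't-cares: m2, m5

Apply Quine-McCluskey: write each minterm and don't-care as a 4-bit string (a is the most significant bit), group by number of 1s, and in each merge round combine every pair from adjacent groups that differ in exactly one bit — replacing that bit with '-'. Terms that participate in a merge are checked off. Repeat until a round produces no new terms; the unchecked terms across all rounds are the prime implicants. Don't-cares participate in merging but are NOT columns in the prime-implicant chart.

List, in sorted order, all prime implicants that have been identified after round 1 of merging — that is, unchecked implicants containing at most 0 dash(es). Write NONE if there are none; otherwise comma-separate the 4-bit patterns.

NONE

Round 0: 0001✓ 0010✓ 0101✓ 0110✓ 1000✓ 1001✓
Round 1: -001 0-01 0-10 100-
PIs = {-001, 0-01, 0-10, 100-}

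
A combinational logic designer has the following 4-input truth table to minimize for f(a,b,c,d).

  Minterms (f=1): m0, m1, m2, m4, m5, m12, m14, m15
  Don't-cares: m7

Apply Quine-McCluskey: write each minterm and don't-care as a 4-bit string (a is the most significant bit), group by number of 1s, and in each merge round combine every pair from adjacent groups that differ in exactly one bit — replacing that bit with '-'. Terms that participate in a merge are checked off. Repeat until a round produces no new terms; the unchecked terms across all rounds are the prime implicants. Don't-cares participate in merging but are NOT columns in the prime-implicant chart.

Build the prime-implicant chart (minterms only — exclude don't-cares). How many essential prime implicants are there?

2

Round 0: 0000✓ 0001✓ 0010✓ 0100✓ 0101✓ 0111✓ 1100✓ 1110✓ 1111✓
Round 1: -100 -111 0-00✓ 0-01✓ 00-0 000-✓ 01-1 010-✓ 11-0 111-
Round 2: 0-0-
PIs = {-100, -111, 0-0-, 00-0, 01-1, 11-0, 111-}
Coverage chart:
  m0: 0-0-,00-0
  m1: 0-0- ←essential
  m2: 00-0 ←essential
  m4: -100,0-0-
  m5: 0-0-,01-1
  m12: -100,11-0
  m14: 11-0,111-
  m15: -111,111-
Essential: 0-0-, 00-0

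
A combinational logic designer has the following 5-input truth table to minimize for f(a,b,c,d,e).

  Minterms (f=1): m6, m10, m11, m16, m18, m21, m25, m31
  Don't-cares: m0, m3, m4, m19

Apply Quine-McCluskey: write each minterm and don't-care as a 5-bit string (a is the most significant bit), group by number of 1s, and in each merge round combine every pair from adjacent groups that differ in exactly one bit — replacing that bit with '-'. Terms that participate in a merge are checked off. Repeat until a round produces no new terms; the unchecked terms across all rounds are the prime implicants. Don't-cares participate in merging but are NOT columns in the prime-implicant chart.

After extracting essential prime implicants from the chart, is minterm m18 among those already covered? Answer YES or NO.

NO

[col 0] 00000*, 00011*, 00100*, 00110*, 01010*, 01011*, 10000*, 10010*, 10011*, 10101, 11001, 11111
[col 1] -0000, -0011, 0-011, 00-00, 001-0, 0101-, 100-0, 1001-
Prime implicants: -0000, -0011, 0-011, 00-00, 001-0, 0101-, 100-0, 1001-, 10101, 11001, 11111
PI chart (minterm → PIs covering it):
  6 | 001-0  (sole → essential)
  10 | 0101-  (sole → essential)
  11 | 0-011,0101-
  16 | -0000,100-0
  18 | 100-0,1001-
  21 | 10101  (sole → essential)
  25 | 11001  (sole → essential)
  31 | 11111  (sole → essential)
Essential prime implicants: 001-0, 0101-, 10101, 11001, 11111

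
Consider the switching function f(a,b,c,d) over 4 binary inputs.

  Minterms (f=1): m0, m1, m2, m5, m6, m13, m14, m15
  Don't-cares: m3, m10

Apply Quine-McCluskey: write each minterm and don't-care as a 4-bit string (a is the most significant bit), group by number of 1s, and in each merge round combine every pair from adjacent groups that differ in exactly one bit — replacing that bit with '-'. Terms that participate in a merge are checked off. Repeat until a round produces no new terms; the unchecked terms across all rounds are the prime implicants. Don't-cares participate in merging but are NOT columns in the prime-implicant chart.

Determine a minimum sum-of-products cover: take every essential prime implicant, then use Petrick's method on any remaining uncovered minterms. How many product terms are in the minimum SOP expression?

[col 0] 0000*, 0001*, 0010*, 0011*, 0101*, 0110*, 1010*, 1101*, 1110*, 1111*
[col 1] -010*, -101, -110*, 0-01, 0-10*, 00-0*, 00-1*, 000-*, 001-*, 1-10*, 11-1, 111-
[col 2] --10, 00--
Prime implicants: --10, -101, 0-01, 00--, 11-1, 111-
PI chart (minterm → PIs covering it):
  0 | 00--  (sole → essential)
  1 | 0-01,00--
  2 | --10,00--
  5 | -101,0-01
  6 | --10  (sole → essential)
  13 | -101,11-1
  14 | --10,111-
  15 | 11-1,111-
Essential prime implicants: --10, 00--
Petrick residual → -101, 11-1
Minimum SOP uses 4 PIs: cd' + bc'd + a'b' + abd

4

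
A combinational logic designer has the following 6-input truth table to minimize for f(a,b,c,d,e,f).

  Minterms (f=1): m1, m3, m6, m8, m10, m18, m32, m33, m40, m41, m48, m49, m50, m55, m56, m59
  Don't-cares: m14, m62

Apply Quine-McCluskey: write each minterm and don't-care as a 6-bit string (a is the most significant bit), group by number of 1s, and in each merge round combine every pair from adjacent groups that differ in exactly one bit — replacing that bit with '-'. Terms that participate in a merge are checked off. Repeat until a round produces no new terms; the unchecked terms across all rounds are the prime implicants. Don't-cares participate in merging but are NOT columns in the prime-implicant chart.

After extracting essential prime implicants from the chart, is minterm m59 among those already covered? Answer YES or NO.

YES

[col 0] 000001*, 000011*, 000110*, 001000*, 001010*, 001110*, 010010*, 100000*, 100001*, 101000*, 101001*, 110000*, 110001*, 110010*, 110111, 111000*, 111011, 111110
[col 1] -00001, -01000, -10010, 00-110, 0000-1, 001-10, 0010-0, 1-0000*, 1-0001*, 1-1000*, 10-000*, 10-001*, 10000-*, 10100-*, 11-000*, 1100-0, 11000-*
[col 2] 1--000, 1-000-, 10-00-
Prime implicants: -00001, -01000, -10010, 00-110, 0000-1, 001-10, 0010-0, 1--000, 1-000-, 10-00-, 1100-0, 110111, 111011, 111110
PI chart (minterm → PIs covering it):
  1 | -00001,0000-1
  3 | 0000-1  (sole → essential)
  6 | 00-110  (sole → essential)
  8 | -01000,0010-0
  10 | 001-10,0010-0
  18 | -10010  (sole → essential)
  32 | 1--000,1-000-,10-00-
  33 | -00001,1-000-,10-00-
  40 | -01000,1--000,10-00-
  41 | 10-00-  (sole → essential)
  48 | 1--000,1-000-,1100-0
  49 | 1-000-  (sole → essential)
  50 | -10010,1100-0
  55 | 110111  (sole → essential)
  56 | 1--000  (sole → essential)
  59 | 111011  (sole → essential)
Essential prime implicants: -10010, 00-110, 0000-1, 1--000, 1-000-, 10-00-, 110111, 111011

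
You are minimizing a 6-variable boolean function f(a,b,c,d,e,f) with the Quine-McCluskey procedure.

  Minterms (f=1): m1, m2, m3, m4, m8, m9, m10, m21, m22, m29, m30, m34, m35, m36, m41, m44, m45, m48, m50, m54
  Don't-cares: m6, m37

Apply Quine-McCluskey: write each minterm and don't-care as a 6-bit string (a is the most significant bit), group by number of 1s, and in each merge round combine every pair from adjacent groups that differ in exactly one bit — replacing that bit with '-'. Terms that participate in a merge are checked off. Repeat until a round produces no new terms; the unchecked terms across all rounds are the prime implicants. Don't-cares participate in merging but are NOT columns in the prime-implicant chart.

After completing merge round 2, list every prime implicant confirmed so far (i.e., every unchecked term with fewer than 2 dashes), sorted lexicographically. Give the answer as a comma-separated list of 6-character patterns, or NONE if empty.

[col 0] 000001*, 000010*, 000011*, 000100*, 000110*, 001000*, 001001*, 001010*, 010101*, 010110*, 011101*, 011110*, 100010*, 100011*, 100100*, 100101*, 101001*, 101100*, 101101*, 110000*, 110010*, 110110*
[col 1] -00010*, -00011*, -00100, -01001, -10110, 0-0110, 00-001, 00-010, 000-10, 0000-1, 00001-*, 0001-0, 0010-0, 00100-, 01-101, 01-110, 1-0010, 10-100*, 10-101*, 10001-*, 10010-*, 101-01, 10110-*, 110-10, 1100-0
[col 2] -0001-, 10-10-
Prime implicants: -0001-, -00100, -01001, -10110, 0-0110, 00-001, 00-010, 000-10, 0000-1, 0001-0, 0010-0, 00100-, 01-101, 01-110, 1-0010, 10-10-, 101-01, 110-10, 1100-0

-00100, -01001, -10110, 0-0110, 00-001, 00-010, 000-10, 0000-1, 0001-0, 0010-0, 00100-, 01-101, 01-110, 1-0010, 101-01, 110-10, 1100-0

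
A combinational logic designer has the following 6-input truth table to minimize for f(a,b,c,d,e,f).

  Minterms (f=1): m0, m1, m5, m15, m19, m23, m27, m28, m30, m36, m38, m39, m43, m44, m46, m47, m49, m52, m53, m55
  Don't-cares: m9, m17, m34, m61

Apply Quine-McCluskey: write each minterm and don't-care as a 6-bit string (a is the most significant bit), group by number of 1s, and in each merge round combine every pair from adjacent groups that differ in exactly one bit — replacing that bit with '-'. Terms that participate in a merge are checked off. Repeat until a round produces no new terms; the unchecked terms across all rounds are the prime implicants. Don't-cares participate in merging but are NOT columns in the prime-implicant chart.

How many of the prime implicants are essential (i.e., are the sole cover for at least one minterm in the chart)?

7

size-2^0 implicants → 000000(✓)  000001(✓)  000101(✓)  001001(✓)  001111(✓)  010001(✓)  010011(✓)  010111(✓)  011011(✓)  011100(✓)  011110(✓)  100010(✓)  100100(✓)  100110(✓)  100111(✓)  101011(✓)  101100(✓)  101110(✓)  101111(✓)  110001(✓)  110100(✓)  110101(✓)  110111(✓)  111101(✓)
size-2^1 implicants → -01111  -10001  -10111  0-0001  00-001  000-01  00000-  01-011  010-11  0100-1  0111-0  1-0100  1-0111  10-100(✓)  10-110(✓)  10-111(✓)  100-10  1001-0(✓)  10011-(✓)  101-11  1011-0(✓)  10111-(✓)  11-101  110-01  1101-1  11010-
size-2^2 implicants → 10-1-0  10-11-
Unchecked terms (primes): -01111, -10001, -10111, 0-0001, 00-001, 000-01, 00000-, 01-011, 010-11, 0100-1, 0111-0, 1-0100, 1-0111, 10-1-0, 10-11-, 100-10, 101-11, 11-101, 110-01, 1101-1, 11010-
Minterm coverage:
  m0 ⊆ 00000- [E]
  m1 ⊆ 0-0001,00-001,000-01,00000-
  m5 ⊆ 000-01 [E]
  m15 ⊆ -01111 [E]
  m19 ⊆ 01-011,010-11,0100-1
  m23 ⊆ -10111,010-11
  m27 ⊆ 01-011 [E]
  m28 ⊆ 0111-0 [E]
  m30 ⊆ 0111-0 [E]
  m36 ⊆ 1-0100,10-1-0
  m38 ⊆ 10-1-0,10-11-,100-10
  m39 ⊆ 1-0111,10-11-
  m43 ⊆ 101-11 [E]
  m44 ⊆ 10-1-0 [E]
  m46 ⊆ 10-1-0,10-11-
  m47 ⊆ -01111,10-11-,101-11
  m49 ⊆ -10001,110-01
  m52 ⊆ 1-0100,11010-
  m53 ⊆ 11-101,110-01,1101-1,11010-
  m55 ⊆ -10111,1-0111,1101-1
E = {-01111, 000-01, 00000-, 01-011, 0111-0, 10-1-0, 101-11}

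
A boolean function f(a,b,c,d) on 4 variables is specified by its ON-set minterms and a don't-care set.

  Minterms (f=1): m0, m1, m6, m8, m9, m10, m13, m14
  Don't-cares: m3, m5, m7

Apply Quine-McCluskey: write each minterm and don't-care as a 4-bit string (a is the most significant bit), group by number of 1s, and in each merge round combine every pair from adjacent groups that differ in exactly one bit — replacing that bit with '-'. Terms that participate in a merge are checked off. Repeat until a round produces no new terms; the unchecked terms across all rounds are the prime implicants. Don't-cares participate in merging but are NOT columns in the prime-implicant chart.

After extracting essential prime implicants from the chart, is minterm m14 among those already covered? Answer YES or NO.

NO

[col 0] 0000*, 0001*, 0011*, 0101*, 0110*, 0111*, 1000*, 1001*, 1010*, 1101*, 1110*
[col 1] -000*, -001*, -101*, -110, 0-01*, 0-11*, 00-1*, 000-*, 01-1*, 011-, 1-01*, 1-10, 10-0, 100-*
[col 2] --01, -00-, 0--1
Prime implicants: --01, -00-, -110, 0--1, 011-, 1-10, 10-0
PI chart (minterm → PIs covering it):
  0 | -00-  (sole → essential)
  1 | --01,-00-,0--1
  6 | -110,011-
  8 | -00-,10-0
  9 | --01,-00-
  10 | 1-10,10-0
  13 | --01  (sole → essential)
  14 | -110,1-10
Essential prime implicants: --01, -00-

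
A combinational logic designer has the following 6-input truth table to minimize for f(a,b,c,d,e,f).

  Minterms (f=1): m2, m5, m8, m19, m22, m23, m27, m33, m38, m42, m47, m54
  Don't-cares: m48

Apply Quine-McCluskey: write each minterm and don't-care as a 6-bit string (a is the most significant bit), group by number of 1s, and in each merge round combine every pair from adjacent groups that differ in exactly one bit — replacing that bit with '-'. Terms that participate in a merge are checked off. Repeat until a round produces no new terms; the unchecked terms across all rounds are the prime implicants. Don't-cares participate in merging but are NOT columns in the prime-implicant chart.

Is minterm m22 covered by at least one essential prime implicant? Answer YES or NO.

size-2^0 implicants → 000010  000101  001000  010011(✓)  010110(✓)  010111(✓)  011011(✓)  100001  100110(✓)  101010  101111  110000  110110(✓)
size-2^1 implicants → -10110  01-011  010-11  01011-  1-0110
Unchecked terms (primes): -10110, 000010, 000101, 001000, 01-011, 010-11, 01011-, 1-0110, 100001, 101010, 101111, 110000
Minterm coverage:
  m2 ⊆ 000010 [E]
  m5 ⊆ 000101 [E]
  m8 ⊆ 001000 [E]
  m19 ⊆ 01-011,010-11
  m22 ⊆ -10110,01011-
  m23 ⊆ 010-11,01011-
  m27 ⊆ 01-011 [E]
  m33 ⊆ 100001 [E]
  m38 ⊆ 1-0110 [E]
  m42 ⊆ 101010 [E]
  m47 ⊆ 101111 [E]
  m54 ⊆ -10110,1-0110
E = {000010, 000101, 001000, 01-011, 1-0110, 100001, 101010, 101111}

NO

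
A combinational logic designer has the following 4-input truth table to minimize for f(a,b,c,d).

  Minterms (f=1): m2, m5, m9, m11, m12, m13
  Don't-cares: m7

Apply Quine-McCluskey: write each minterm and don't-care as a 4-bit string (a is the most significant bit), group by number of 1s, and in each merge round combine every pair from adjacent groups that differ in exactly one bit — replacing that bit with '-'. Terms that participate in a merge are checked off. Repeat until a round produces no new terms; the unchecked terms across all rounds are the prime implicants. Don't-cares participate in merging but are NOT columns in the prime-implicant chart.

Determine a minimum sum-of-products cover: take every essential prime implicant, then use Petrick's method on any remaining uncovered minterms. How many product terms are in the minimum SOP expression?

size-2^0 implicants → 0010  0101(✓)  0111(✓)  1001(✓)  1011(✓)  1100(✓)  1101(✓)
size-2^1 implicants → -101  01-1  1-01  10-1  110-
Unchecked terms (primes): -101, 0010, 01-1, 1-01, 10-1, 110-
Minterm coverage:
  m2 ⊆ 0010 [E]
  m5 ⊆ -101,01-1
  m9 ⊆ 1-01,10-1
  m11 ⊆ 10-1 [E]
  m12 ⊆ 110- [E]
  m13 ⊆ -101,1-01,110-
E = {0010, 10-1, 110-}
Petrick residual → -101
Cover = bc'd + a'b'cd' + ab'd + abc'  |cover|=4

4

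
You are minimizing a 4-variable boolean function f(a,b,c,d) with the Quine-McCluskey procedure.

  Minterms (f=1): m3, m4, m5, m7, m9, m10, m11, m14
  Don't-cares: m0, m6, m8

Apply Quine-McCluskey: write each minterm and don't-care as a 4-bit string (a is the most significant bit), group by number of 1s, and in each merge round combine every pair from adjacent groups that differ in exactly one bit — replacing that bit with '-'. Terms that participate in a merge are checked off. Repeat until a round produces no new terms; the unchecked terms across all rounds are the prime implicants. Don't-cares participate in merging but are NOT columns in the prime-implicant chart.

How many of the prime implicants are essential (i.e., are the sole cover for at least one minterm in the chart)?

Round 0: 0000✓ 0011✓ 0100✓ 0101✓ 0110✓ 0111✓ 1000✓ 1001✓ 1010✓ 1011✓ 1110✓
Round 1: -000 -011 -110 0-00 0-11 01-0✓ 01-1✓ 010-✓ 011-✓ 1-10 10-0✓ 10-1✓ 100-✓ 101-✓
Round 2: 01-- 10--
PIs = {-000, -011, -110, 0-00, 0-11, 01--, 1-10, 10--}
Coverage chart:
  m3: -011,0-11
  m4: 0-00,01--
  m5: 01-- ←essential
  m7: 0-11,01--
  m9: 10-- ←essential
  m10: 1-10,10--
  m11: -011,10--
  m14: -110,1-10
Essential: 01--, 10--

2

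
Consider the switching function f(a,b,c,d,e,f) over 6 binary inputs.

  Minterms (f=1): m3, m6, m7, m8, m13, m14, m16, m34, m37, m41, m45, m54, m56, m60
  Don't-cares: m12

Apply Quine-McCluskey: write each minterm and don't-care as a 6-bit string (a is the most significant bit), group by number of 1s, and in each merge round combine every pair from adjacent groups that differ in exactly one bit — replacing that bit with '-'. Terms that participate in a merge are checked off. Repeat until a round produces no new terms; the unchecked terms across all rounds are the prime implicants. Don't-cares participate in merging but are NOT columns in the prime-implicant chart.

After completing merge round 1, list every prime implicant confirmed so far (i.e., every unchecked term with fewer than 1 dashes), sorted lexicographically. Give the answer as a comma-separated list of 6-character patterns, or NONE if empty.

010000, 100010, 110110

[col 0] 000011*, 000110*, 000111*, 001000*, 001100*, 001101*, 001110*, 010000, 100010, 100101*, 101001*, 101101*, 110110, 111000*, 111100*
[col 1] -01101, 00-110, 000-11, 00011-, 001-00, 0011-0, 00110-, 10-101, 101-01, 111-00
Prime implicants: -01101, 00-110, 000-11, 00011-, 001-00, 0011-0, 00110-, 010000, 10-101, 100010, 101-01, 110110, 111-00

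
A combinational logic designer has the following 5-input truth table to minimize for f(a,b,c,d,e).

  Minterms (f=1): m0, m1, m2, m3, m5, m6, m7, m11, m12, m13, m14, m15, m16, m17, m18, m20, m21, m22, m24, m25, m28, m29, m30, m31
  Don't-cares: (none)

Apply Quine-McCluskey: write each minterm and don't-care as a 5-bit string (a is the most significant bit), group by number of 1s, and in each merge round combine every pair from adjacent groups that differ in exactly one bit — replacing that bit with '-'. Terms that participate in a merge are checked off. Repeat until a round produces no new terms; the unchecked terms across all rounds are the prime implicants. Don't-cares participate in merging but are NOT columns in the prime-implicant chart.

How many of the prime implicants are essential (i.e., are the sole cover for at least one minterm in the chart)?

3

size-2^0 implicants → 00000(✓)  00001(✓)  00010(✓)  00011(✓)  00101(✓)  00110(✓)  00111(✓)  01011(✓)  01100(✓)  01101(✓)  01110(✓)  01111(✓)  10000(✓)  10001(✓)  10010(✓)  10100(✓)  10101(✓)  10110(✓)  11000(✓)  11001(✓)  11100(✓)  11101(✓)  11110(✓)  11111(✓)
size-2^1 implicants → -0000(✓)  -0001(✓)  -0010(✓)  -0101(✓)  -0110(✓)  -1100(✓)  -1101(✓)  -1110(✓)  -1111(✓)  0-011(✓)  0-101(✓)  0-110(✓)  0-111(✓)  00-01(✓)  00-10(✓)  00-11(✓)  000-0(✓)  000-1(✓)  0000-(✓)  0001-(✓)  001-1(✓)  0011-(✓)  01-11(✓)  011-0(✓)  011-1(✓)  0110-(✓)  0111-(✓)  1-000(✓)  1-001(✓)  1-100(✓)  1-101(✓)  1-110(✓)  10-00(✓)  10-01(✓)  10-10(✓)  100-0(✓)  1000-(✓)  101-0(✓)  1010-(✓)  11-00(✓)  11-01(✓)  1100-(✓)  111-0(✓)  111-1(✓)  1110-(✓)  1111-(✓)
size-2^2 implicants → --101  --110  -0-01  -0-10  -00-0  -000-  -11-0(✓)  -11-1(✓)  -110-(✓)  -111-(✓)  0--11  0-1-1  0-11-  00--1  00-1-  000--  011--(✓)  1--00(✓)  1--01(✓)  1-00-(✓)  1-1-0  1-10-(✓)  10--0  10-0-(✓)  11-0-(✓)  111--(✓)
size-2^3 implicants → -11--  1--0-
Unchecked terms (primes): --101, --110, -0-01, -0-10, -00-0, -000-, -11--, 0--11, 0-1-1, 0-11-, 00--1, 00-1-, 000--, 1--0-, 1-1-0, 10--0
Minterm coverage:
  m0 ⊆ -00-0,-000-,000--
  m1 ⊆ -0-01,-000-,00--1,000--
  m2 ⊆ -0-10,-00-0,00-1-,000--
  m3 ⊆ 0--11,00--1,00-1-,000--
  m5 ⊆ --101,-0-01,0-1-1,00--1
  m6 ⊆ --110,-0-10,0-11-,00-1-
  m7 ⊆ 0--11,0-1-1,0-11-,00--1,00-1-
  m11 ⊆ 0--11 [E]
  m12 ⊆ -11-- [E]
  m13 ⊆ --101,-11--,0-1-1
  m14 ⊆ --110,-11--,0-11-
  m15 ⊆ -11--,0--11,0-1-1,0-11-
  m16 ⊆ -00-0,-000-,1--0-,10--0
  m17 ⊆ -0-01,-000-,1--0-
  m18 ⊆ -0-10,-00-0,10--0
  m20 ⊆ 1--0-,1-1-0,10--0
  m21 ⊆ --101,-0-01,1--0-
  m22 ⊆ --110,-0-10,1-1-0,10--0
  m24 ⊆ 1--0- [E]
  m25 ⊆ 1--0- [E]
  m28 ⊆ -11--,1--0-,1-1-0
  m29 ⊆ --101,-11--,1--0-
  m30 ⊆ --110,-11--,1-1-0
  m31 ⊆ -11-- [E]
E = {-11--, 0--11, 1--0-}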